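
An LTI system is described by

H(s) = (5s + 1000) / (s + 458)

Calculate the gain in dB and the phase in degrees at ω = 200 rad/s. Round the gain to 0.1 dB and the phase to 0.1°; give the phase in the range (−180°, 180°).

Substitute s = j200:
Numerator: 5(j200) + 1000 = 1000 + j1000
Denominator: (j200) + 458 = 458 + j200
|N| = √(1000² + 1000²) ≈ 1414.2, ∠N ≈ 45.00°
|D| = √(458² + 200²) ≈ 499.76, ∠D ≈ 23.59°
|H| = 1414.2 / 499.76 ≈ 2.8298
Gain = 20 log₁₀(2.8298) ≈ 9.04 dB
∠H = 45.00° − 23.59° = 21.41°

9.0 dB, 21.4°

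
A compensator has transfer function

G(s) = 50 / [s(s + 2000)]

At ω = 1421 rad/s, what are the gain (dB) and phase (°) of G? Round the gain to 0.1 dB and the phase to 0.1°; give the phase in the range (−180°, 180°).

At s = jω = j1421:
pole (s+2000): 2000 + j1421 → |·| = √(2000²+1421²) = √6019241 ≈ 2453.4, ∠ = arctan(1421/2000) ≈ 35.39°
pole at origin: |s| = 1421, ∠ = 90.00° (in denominator)
|G| = 50 / 3.4863e+06 ≈ 1.4342e-05
Gain = 20 log₁₀(1.4342e-05) ≈ -96.87 dB
∠G = 0.00° − 125.39° = -125.39°

-96.9 dB, -125.4°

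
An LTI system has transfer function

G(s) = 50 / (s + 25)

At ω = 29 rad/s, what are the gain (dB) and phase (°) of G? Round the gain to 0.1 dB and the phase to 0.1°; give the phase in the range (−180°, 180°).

2.3 dB, -49.2°

At s = jω = j29:
pole (s+25): 25 + j29 → |·| = √(25²+29²) = √1466 ≈ 38.288, ∠ = arctan(29/25) ≈ 49.24°
|G| = 50 / 38.288 ≈ 1.3059
Gain = 20 log₁₀(1.3059) ≈ 2.32 dB
∠G = 0.00° − 49.24° = -49.24°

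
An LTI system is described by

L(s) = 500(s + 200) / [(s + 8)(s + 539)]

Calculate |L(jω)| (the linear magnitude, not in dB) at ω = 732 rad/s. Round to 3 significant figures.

0.570

At s = jω = j732:
zero (s+200): 200 + j732 → |·| = √(200²+732²) = √575824 ≈ 758.83, ∠ = arctan(732/200) ≈ 74.72°
pole (s+8): 8 + j732 → |·| = √(8²+732²) = √535888 ≈ 732.04, ∠ = arctan(732/8) ≈ 89.37°
pole (s+539): 539 + j732 → |·| = √(539²+732²) = √826345 ≈ 909.04, ∠ = arctan(732/539) ≈ 53.63°
|L| = 500 · 758.83 / 6.6545e+05 ≈ 0.57016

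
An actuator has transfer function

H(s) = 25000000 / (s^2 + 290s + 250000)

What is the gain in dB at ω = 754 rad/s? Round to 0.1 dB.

36.2 dB

At s = jω = j754:
quadratic: (j754)² + 290·j754 + 250000 = -318516 + j218660 → |·| ≈ 3.8635e+05, ∠ ≈ 145.53°
|H| = 25000000 / 3.8635e+05 ≈ 64.708
Gain = 20 log₁₀(64.708) ≈ 36.22 dB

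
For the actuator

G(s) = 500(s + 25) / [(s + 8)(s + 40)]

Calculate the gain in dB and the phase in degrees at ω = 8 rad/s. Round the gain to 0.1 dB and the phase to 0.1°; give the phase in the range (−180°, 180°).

At s = jω = j8:
zero (s+25): 25 + j8 → |·| = √(25²+8²) = √689 ≈ 26.249, ∠ = arctan(8/25) ≈ 17.74°
pole (s+8): 8 + j8 → |·| = √(8²+8²) = √128 ≈ 11.314, ∠ = arctan(8/8) ≈ 45.00°
pole (s+40): 40 + j8 → |·| = √(40²+8²) = √1664 ≈ 40.792, ∠ = arctan(8/40) ≈ 11.31°
|G| = 500 · 26.249 / 461.52 ≈ 28.438
Gain = 20 log₁₀(28.438) ≈ 29.08 dB
∠G = 17.74° − 56.31° = -38.57°

29.1 dB, -38.6°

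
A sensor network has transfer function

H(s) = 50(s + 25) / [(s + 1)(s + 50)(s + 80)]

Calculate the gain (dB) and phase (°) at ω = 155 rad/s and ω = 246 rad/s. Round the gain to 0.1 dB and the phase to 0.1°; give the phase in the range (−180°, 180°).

At s = jω = j155:
zero (s+25): 25 + j155 → |·| = √(25²+155²) = √24650 ≈ 157, ∠ = arctan(155/25) ≈ 80.84°
pole (s+1): 1 + j155 → |·| = √(1²+155²) = √24026 ≈ 155, ∠ = arctan(155/1) ≈ 89.63°
pole (s+50): 50 + j155 → |·| = √(50²+155²) = √26525 ≈ 162.86, ∠ = arctan(155/50) ≈ 72.12°
pole (s+80): 80 + j155 → |·| = √(80²+155²) = √30425 ≈ 174.43, ∠ = arctan(155/80) ≈ 62.70°
|H| = 50 · 157 / 4.4032e+06 ≈ 0.0017828
Gain = 20 log₁₀(0.0017828) ≈ -54.98 dB
∠H = 80.84° − 224.45° = -143.61°

At s = jω = j246:
zero (s+25): 25 + j246 → |·| = √(25²+246²) = √61141 ≈ 247.27, ∠ = arctan(246/25) ≈ 84.20°
pole (s+1): 1 + j246 → |·| = √(1²+246²) = √60517 ≈ 246, ∠ = arctan(246/1) ≈ 89.77°
pole (s+50): 50 + j246 → |·| = √(50²+246²) = √63016 ≈ 251.03, ∠ = arctan(246/50) ≈ 78.51°
pole (s+80): 80 + j246 → |·| = √(80²+246²) = √66916 ≈ 258.68, ∠ = arctan(246/80) ≈ 71.99°
|H| = 50 · 247.27 / 1.5974e+07 ≈ 0.00077398
Gain = 20 log₁₀(0.00077398) ≈ -62.23 dB
∠H = 84.20° − 240.27° = -156.07°

ω = 155: -55.0 dB, -143.6°; ω = 246: -62.2 dB, -156.1°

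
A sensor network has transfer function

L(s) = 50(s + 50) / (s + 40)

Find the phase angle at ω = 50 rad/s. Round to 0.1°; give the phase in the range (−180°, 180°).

At s = jω = j50:
zero (s+50): 50 + j50 → |·| = √(50²+50²) = √5000 ≈ 70.711, ∠ = arctan(50/50) ≈ 45.00°
pole (s+40): 40 + j50 → |·| = √(40²+50²) = √4100 ≈ 64.031, ∠ = arctan(50/40) ≈ 51.34°
∠L = 45.00° − 51.34° = -6.34°

-6.3°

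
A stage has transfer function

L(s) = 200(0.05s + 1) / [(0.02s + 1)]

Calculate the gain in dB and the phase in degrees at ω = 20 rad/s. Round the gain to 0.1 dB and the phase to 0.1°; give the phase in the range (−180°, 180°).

At ω = 20 rad/s:
zero (1 + j20·0.05) = 1 + j1 → |·| ≈ 1.4142, ∠ ≈ 45.00°
pole (1 + j20·0.02) = 1 + j0.4 → |·| ≈ 1.077, ∠ ≈ 21.80°
|L| = 200 · 1.4142 / (1.077) ≈ 262.62
Gain = 20 log₁₀(262.62) ≈ 48.39 dB
∠L = (45.00°) − (21.80°) = 23.20°

48.4 dB, 23.2°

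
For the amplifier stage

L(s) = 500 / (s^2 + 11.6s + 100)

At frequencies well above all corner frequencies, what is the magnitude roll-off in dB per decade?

Each pole contributes −20 dB/decade at high frequency; each zero contributes +20 dB/decade.
Net: 0 zero(s) − 2 pole(s) → -40 dB/decade.

-40 dB/decade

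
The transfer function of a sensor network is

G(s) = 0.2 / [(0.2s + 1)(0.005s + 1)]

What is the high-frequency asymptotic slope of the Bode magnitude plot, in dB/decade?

Each pole contributes −20 dB/decade at high frequency; each zero contributes +20 dB/decade.
Net: 0 zero(s) − 2 pole(s) → -40 dB/decade.

-40 dB/decade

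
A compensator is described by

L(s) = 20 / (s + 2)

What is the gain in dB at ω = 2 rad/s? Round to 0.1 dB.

17.0 dB

At s = jω = j2:
pole (s+2): 2 + j2 → |·| = √(2²+2²) = √8 ≈ 2.8284, ∠ = arctan(2/2) ≈ 45.00°
|L| = 20 / 2.8284 ≈ 7.0711
Gain = 20 log₁₀(7.0711) ≈ 16.99 dB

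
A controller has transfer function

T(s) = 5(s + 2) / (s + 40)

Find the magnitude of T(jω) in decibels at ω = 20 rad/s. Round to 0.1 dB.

At s = jω = j20:
zero (s+2): 2 + j20 → |·| = √(2²+20²) = √404 ≈ 20.1, ∠ = arctan(20/2) ≈ 84.29°
pole (s+40): 40 + j20 → |·| = √(40²+20²) = √2000 ≈ 44.721, ∠ = arctan(20/40) ≈ 26.57°
|T| = 5 · 20.1 / 44.721 ≈ 2.2473
Gain = 20 log₁₀(2.2473) ≈ 7.03 dB

7.0 dB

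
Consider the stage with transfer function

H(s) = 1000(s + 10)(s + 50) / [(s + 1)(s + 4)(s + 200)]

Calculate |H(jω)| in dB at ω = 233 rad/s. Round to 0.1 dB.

10.5 dB

At s = jω = j233:
zero (s+10): 10 + j233 → |·| = √(10²+233²) = √54389 ≈ 233.21, ∠ = arctan(233/10) ≈ 87.54°
zero (s+50): 50 + j233 → |·| = √(50²+233²) = √56789 ≈ 238.3, ∠ = arctan(233/50) ≈ 77.89°
pole (s+1): 1 + j233 → |·| = √(1²+233²) = √54290 ≈ 233, ∠ = arctan(233/1) ≈ 89.75°
pole (s+4): 4 + j233 → |·| = √(4²+233²) = √54305 ≈ 233.03, ∠ = arctan(233/4) ≈ 89.02°
pole (s+200): 200 + j233 → |·| = √(200²+233²) = √94289 ≈ 307.07, ∠ = arctan(233/200) ≈ 49.36°
|H| = 1000 · 55574 / 1.6673e+07 ≈ 3.3332
Gain = 20 log₁₀(3.3332) ≈ 10.46 dB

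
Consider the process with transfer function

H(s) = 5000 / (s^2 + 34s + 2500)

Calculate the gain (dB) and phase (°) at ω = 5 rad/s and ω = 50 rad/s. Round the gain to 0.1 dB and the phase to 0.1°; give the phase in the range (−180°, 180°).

ω = 5: 6.1 dB, -3.9°; ω = 50: 9.4 dB, -90.0°

At s = jω = j5:
quadratic: (j5)² + 34·j5 + 2500 = 2475 + j170 → |·| ≈ 2480.8, ∠ ≈ 3.93°
|H| = 5000 / 2480.8 ≈ 2.0155
Gain = 20 log₁₀(2.0155) ≈ 6.09 dB
∠H = 0.00° − 3.93° = -3.93°

At s = jω = j50:
quadratic: (j50)² + 34·j50 + 2500 = 0 + j1700 → |·| ≈ 1700, ∠ ≈ 90.00°
|H| = 5000 / 1700 ≈ 2.9412
Gain = 20 log₁₀(2.9412) ≈ 9.37 dB
∠H = 0.00° − 90.00° = -90.00°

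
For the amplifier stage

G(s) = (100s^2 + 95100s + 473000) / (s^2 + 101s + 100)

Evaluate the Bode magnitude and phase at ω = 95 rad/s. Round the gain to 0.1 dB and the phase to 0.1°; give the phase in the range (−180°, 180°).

Substitute s = j95:
Numerator: 100(j95)^2 + 95100(j95) + 473000 = -429500 + j9034500
Denominator: (j95)^2 + 101(j95) + 100 = -8925 + j9595
|N| = √(429500² + 9034500²) ≈ 9.0447e+06, ∠N ≈ 92.72°
|D| = √(8925² + 9595²) ≈ 13104, ∠D ≈ 132.93°
|G| = 9.0447e+06 / 13104 ≈ 690.22
Gain = 20 log₁₀(690.22) ≈ 56.78 dB
∠G = 92.72° − 132.93° = -40.21°

56.8 dB, -40.2°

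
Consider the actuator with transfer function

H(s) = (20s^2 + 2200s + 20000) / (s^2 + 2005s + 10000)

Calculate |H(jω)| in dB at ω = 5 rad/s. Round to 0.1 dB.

4.0 dB

Substitute s = j5:
Numerator: 20(j5)^2 + 2200(j5) + 20000 = 19500 + j11000
Denominator: (j5)^2 + 2005(j5) + 10000 = 9975 + j10025
|N| = √(19500² + 11000²) ≈ 22389, ∠N ≈ 29.43°
|D| = √(9975² + 10025²) ≈ 14142, ∠D ≈ 45.14°
|H| = 22389 / 14142 ≈ 1.5832
Gain = 20 log₁₀(1.5832) ≈ 3.99 dB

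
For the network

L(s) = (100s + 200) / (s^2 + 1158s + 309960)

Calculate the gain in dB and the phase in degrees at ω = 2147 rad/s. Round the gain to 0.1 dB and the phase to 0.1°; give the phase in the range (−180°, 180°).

-27.3 dB, -60.0°

Substitute s = j2147:
Numerator: 100(j2147) + 200 = 200 + j214700
Denominator: (j2147)^2 + 1158(j2147) + 309960 = -4299649 + j2486226
|N| = √(200² + 214700²) ≈ 2.147e+05, ∠N ≈ 89.95°
|D| = √(4299649² + 2486226²) ≈ 4.9667e+06, ∠D ≈ 149.96°
|L| = 2.147e+05 / 4.9667e+06 ≈ 0.043228
Gain = 20 log₁₀(0.043228) ≈ -27.28 dB
∠L = 89.95° − 149.96° = -60.01°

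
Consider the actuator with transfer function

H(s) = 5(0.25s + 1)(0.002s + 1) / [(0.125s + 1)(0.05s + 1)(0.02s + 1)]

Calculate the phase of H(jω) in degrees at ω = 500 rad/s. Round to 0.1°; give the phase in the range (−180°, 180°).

-126.5°

At ω = 500 rad/s:
zero (1 + j500·0.25) = 1 + j125 → |·| ≈ 125, ∠ ≈ 89.54°
zero (1 + j500·0.002) = 1 + j1 → |·| ≈ 1.4142, ∠ ≈ 45.00°
pole (1 + j500·0.125) = 1 + j62.5 → |·| ≈ 62.508, ∠ ≈ 89.08°
pole (1 + j500·0.05) = 1 + j25 → |·| ≈ 25.02, ∠ ≈ 87.71°
pole (1 + j500·0.02) = 1 + j10 → |·| ≈ 10.05, ∠ ≈ 84.29°
∠H = (89.54° + 45.00°) − (89.08° + 87.71° + 84.29°) = -126.54°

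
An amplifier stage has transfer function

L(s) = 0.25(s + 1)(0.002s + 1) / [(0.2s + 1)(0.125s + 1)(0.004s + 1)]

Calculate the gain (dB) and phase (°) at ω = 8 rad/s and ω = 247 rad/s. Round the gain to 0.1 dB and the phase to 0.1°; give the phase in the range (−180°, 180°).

ω = 8: -2.4 dB, -21.0°; ω = 247: -29.9 dB, -105.6°

At ω = 8 rad/s:
zero (1 + j8·1) = 1 + j8 → |·| ≈ 8.0623, ∠ ≈ 82.87°
zero (1 + j8·0.002) = 1 + j0.016 → |·| ≈ 1.0001, ∠ ≈ 0.92°
pole (1 + j8·0.2) = 1 + j1.6 → |·| ≈ 1.8868, ∠ ≈ 57.99°
pole (1 + j8·0.125) = 1 + j1 → |·| ≈ 1.4142, ∠ ≈ 45.00°
pole (1 + j8·0.004) = 1 + j0.032 → |·| ≈ 1.0005, ∠ ≈ 1.83°
|L| = 0.25 · 8.0623 · 1.0001 / (1.8868 · 1.4142 · 1.0005) ≈ 0.75507
Gain = 20 log₁₀(0.75507) ≈ -2.44 dB
∠L = (82.87° + 0.92°) − (57.99° + 45.00° + 1.83°) = -21.03°

At ω = 247 rad/s:
zero (1 + j247·1) = 1 + j247 → |·| ≈ 247, ∠ ≈ 89.77°
zero (1 + j247·0.002) = 1 + j0.494 → |·| ≈ 1.1154, ∠ ≈ 26.29°
pole (1 + j247·0.2) = 1 + j49.4 → |·| ≈ 49.41, ∠ ≈ 88.84°
pole (1 + j247·0.125) = 1 + j30.875 → |·| ≈ 30.891, ∠ ≈ 88.14°
pole (1 + j247·0.004) = 1 + j0.988 → |·| ≈ 1.4058, ∠ ≈ 44.65°
|L| = 0.25 · 247 · 1.1154 / (49.41 · 30.891 · 1.4058) ≈ 0.032099
Gain = 20 log₁₀(0.032099) ≈ -29.87 dB
∠L = (89.77° + 26.29°) − (88.84° + 88.14° + 44.65°) = -105.57°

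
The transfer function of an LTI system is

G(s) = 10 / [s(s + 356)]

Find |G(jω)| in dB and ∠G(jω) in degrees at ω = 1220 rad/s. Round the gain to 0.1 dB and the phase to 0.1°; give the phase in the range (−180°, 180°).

At s = jω = j1220:
pole (s+356): 356 + j1220 → |·| = √(356²+1220²) = √1615136 ≈ 1270.9, ∠ = arctan(1220/356) ≈ 73.73°
pole at origin: |s| = 1220, ∠ = 90.00° (in denominator)
|G| = 10 / 1.5505e+06 ≈ 6.4495e-06
Gain = 20 log₁₀(6.4495e-06) ≈ -103.81 dB
∠G = 0.00° − 163.73° = -163.73°

-103.8 dB, -163.7°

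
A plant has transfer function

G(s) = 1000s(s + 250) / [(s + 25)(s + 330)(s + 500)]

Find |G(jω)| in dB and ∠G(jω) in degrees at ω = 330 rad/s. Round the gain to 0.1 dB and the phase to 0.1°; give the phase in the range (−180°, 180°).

At s = jω = j330:
zero (s+250): 250 + j330 → |·| = √(250²+330²) = √171400 ≈ 414, ∠ = arctan(330/250) ≈ 52.85°
zero at origin: s = j330 → |·| = 330, ∠ = 90.00°
pole (s+25): 25 + j330 → |·| = √(25²+330²) = √109525 ≈ 330.95, ∠ = arctan(330/25) ≈ 85.67°
pole (s+330): 330 + j330 → |·| = √(330²+330²) = √217800 ≈ 466.69, ∠ = arctan(330/330) ≈ 45.00°
pole (s+500): 500 + j330 → |·| = √(500²+330²) = √358900 ≈ 599.08, ∠ = arctan(330/500) ≈ 33.42°
|G| = 1000 · 1.3662e+05 / 9.2529e+07 ≈ 1.4765
Gain = 20 log₁₀(1.4765) ≈ 3.38 dB
∠G = 142.85° − 164.09° = -21.24°

3.4 dB, -21.2°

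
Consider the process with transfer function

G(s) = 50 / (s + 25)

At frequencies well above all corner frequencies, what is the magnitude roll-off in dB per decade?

Each pole contributes −20 dB/decade at high frequency; each zero contributes +20 dB/decade.
Net: 0 zero(s) − 1 pole(s) → -20 dB/decade.

-20 dB/decade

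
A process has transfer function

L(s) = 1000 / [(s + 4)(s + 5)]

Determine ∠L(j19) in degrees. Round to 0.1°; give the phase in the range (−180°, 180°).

At s = jω = j19:
pole (s+4): 4 + j19 → |·| = √(4²+19²) = √377 ≈ 19.416, ∠ = arctan(19/4) ≈ 78.11°
pole (s+5): 5 + j19 → |·| = √(5²+19²) = √386 ≈ 19.647, ∠ = arctan(19/5) ≈ 75.26°
∠L = 0.00° − 153.37° = -153.37°

-153.4°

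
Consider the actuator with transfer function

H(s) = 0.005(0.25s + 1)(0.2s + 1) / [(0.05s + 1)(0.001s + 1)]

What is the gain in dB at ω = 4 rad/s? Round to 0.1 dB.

-41.0 dB

At ω = 4 rad/s:
zero (1 + j4·0.25) = 1 + j1 → |·| ≈ 1.4142, ∠ ≈ 45.00°
zero (1 + j4·0.2) = 1 + j0.8 → |·| ≈ 1.2806, ∠ ≈ 38.66°
pole (1 + j4·0.05) = 1 + j0.2 → |·| ≈ 1.0198, ∠ ≈ 11.31°
pole (1 + j4·0.001) = 1 + j0.004 → |·| ≈ 1, ∠ ≈ 0.23°
|H| = 0.005 · 1.4142 · 1.2806 / (1.0198 · 1) ≈ 0.0088793
Gain = 20 log₁₀(0.0088793) ≈ -41.03 dB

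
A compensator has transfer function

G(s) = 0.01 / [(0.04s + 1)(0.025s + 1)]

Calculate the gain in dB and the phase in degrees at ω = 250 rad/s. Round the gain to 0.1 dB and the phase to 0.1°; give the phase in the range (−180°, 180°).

At ω = 250 rad/s:
pole (1 + j250·0.04) = 1 + j10 → |·| ≈ 10.05, ∠ ≈ 84.29°
pole (1 + j250·0.025) = 1 + j6.25 → |·| ≈ 6.3295, ∠ ≈ 80.91°
|G| = 0.01 · 1 / (10.05 · 6.3295) ≈ 0.0001572
Gain = 20 log₁₀(0.0001572) ≈ -76.07 dB
∠G = (0°) − (84.29° + 80.91°) = -165.20°

-76.1 dB, -165.2°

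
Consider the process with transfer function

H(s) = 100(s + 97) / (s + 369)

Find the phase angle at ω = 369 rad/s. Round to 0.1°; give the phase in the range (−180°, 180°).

30.3°

At s = jω = j369:
zero (s+97): 97 + j369 → |·| = √(97²+369²) = √145570 ≈ 381.54, ∠ = arctan(369/97) ≈ 75.27°
pole (s+369): 369 + j369 → |·| = √(369²+369²) = √272322 ≈ 521.84, ∠ = arctan(369/369) ≈ 45.00°
∠H = 75.27° − 45.00° = 30.27°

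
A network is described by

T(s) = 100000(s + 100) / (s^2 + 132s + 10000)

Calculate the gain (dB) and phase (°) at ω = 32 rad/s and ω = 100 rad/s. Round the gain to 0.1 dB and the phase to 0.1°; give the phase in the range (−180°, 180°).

At s = jω = j32:
zero (s+100): 100 + j32 → |·| = √(100²+32²) = √11024 ≈ 105, ∠ = arctan(32/100) ≈ 17.74°
quadratic: (j32)² + 132·j32 + 10000 = 8976 + j4224 → |·| ≈ 9920.2, ∠ ≈ 25.20°
|T| = 100000 · 105 / 9920.2 ≈ 1058.4
Gain = 20 log₁₀(1058.4) ≈ 60.49 dB
∠T = 17.74° − 25.20° = -7.46°

At s = jω = j100:
zero (s+100): 100 + j100 → |·| = √(100²+100²) = √20000 ≈ 141.42, ∠ = arctan(100/100) ≈ 45.00°
quadratic: (j100)² + 132·j100 + 10000 = 0 + j13200 → |·| ≈ 13200, ∠ ≈ 90.00°
|T| = 100000 · 141.42 / 13200 ≈ 1071.4
Gain = 20 log₁₀(1071.4) ≈ 60.60 dB
∠T = 45.00° − 90.00° = -45.00°

ω = 32: 60.5 dB, -7.5°; ω = 100: 60.6 dB, -45.0°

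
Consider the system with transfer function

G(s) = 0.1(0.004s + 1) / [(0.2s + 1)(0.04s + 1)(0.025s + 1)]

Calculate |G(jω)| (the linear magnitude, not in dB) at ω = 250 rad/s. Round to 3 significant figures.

4.45e-05

At ω = 250 rad/s:
zero (1 + j250·0.004) = 1 + j1 → |·| ≈ 1.4142, ∠ ≈ 45.00°
pole (1 + j250·0.2) = 1 + j50 → |·| ≈ 50.01, ∠ ≈ 88.85°
pole (1 + j250·0.04) = 1 + j10 → |·| ≈ 10.05, ∠ ≈ 84.29°
pole (1 + j250·0.025) = 1 + j6.25 → |·| ≈ 6.3295, ∠ ≈ 80.91°
|G| = 0.1 · 1.4142 / (50.01 · 10.05 · 6.3295) ≈ 4.4455e-05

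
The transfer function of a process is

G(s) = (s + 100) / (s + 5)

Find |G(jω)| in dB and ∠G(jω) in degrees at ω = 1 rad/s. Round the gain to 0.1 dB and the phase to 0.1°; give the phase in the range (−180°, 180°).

25.9 dB, -10.7°

At s = jω = j1:
zero (s+100): 100 + j1 → |·| = √(100²+1²) = √10001 ≈ 100, ∠ = arctan(1/100) ≈ 0.57°
pole (s+5): 5 + j1 → |·| = √(5²+1²) = √26 ≈ 5.099, ∠ = arctan(1/5) ≈ 11.31°
|G| = 1 · 100 / 5.099 ≈ 19.612
Gain = 20 log₁₀(19.612) ≈ 25.85 dB
∠G = 0.57° − 11.31° = -10.74°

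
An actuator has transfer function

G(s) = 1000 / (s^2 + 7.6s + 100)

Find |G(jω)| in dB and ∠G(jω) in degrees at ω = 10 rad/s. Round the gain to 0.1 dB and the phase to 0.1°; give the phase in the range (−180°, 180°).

At s = jω = j10:
quadratic: (j10)² + 7.6·j10 + 100 = 0 + j76 → |·| ≈ 76, ∠ ≈ 90.00°
|G| = 1000 / 76 ≈ 13.158
Gain = 20 log₁₀(13.158) ≈ 22.38 dB
∠G = 0.00° − 90.00° = -90.00°

22.4 dB, -90.0°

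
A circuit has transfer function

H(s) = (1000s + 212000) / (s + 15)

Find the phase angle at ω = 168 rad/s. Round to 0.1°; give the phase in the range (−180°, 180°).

Substitute s = j168:
Numerator: 1000(j168) + 212000 = 212000 + j168000
Denominator: (j168) + 15 = 15 + j168
|N| = √(212000² + 168000²) ≈ 2.705e+05, ∠N ≈ 38.40°
|D| = √(15² + 168²) ≈ 168.67, ∠D ≈ 84.90°
∠H = 38.40° − 84.90° = -46.50°

-46.5°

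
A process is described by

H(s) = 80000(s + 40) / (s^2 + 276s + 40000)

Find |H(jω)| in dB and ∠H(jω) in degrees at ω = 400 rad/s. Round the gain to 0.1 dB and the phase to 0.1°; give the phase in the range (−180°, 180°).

At s = jω = j400:
zero (s+40): 40 + j400 → |·| = √(40²+400²) = √161600 ≈ 402, ∠ = arctan(400/40) ≈ 84.29°
quadratic: (j400)² + 276·j400 + 40000 = -120000 + j110400 → |·| ≈ 1.6306e+05, ∠ ≈ 137.39°
|H| = 80000 · 402 / 1.6306e+05 ≈ 197.23
Gain = 20 log₁₀(197.23) ≈ 45.90 dB
∠H = 84.29° − 137.39° = -53.10°

45.9 dB, -53.1°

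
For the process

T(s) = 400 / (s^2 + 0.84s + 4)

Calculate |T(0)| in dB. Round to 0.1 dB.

T(0) = 400 / 4 = 100
20 log₁₀(100) ≈ 40.00 dB

40.0 dB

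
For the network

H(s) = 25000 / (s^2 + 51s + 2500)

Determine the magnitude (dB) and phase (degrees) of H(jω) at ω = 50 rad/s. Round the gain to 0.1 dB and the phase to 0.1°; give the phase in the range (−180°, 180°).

19.8 dB, -90.0°

At s = jω = j50:
quadratic: (j50)² + 51·j50 + 2500 = 0 + j2550 → |·| ≈ 2550, ∠ ≈ 90.00°
|H| = 25000 / 2550 ≈ 9.8039
Gain = 20 log₁₀(9.8039) ≈ 19.83 dB
∠H = 0.00° − 90.00° = -90.00°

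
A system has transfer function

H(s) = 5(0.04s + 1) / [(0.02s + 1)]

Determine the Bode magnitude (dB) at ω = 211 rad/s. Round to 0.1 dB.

19.8 dB

At ω = 211 rad/s:
zero (1 + j211·0.04) = 1 + j8.44 → |·| ≈ 8.499, ∠ ≈ 83.24°
pole (1 + j211·0.02) = 1 + j4.22 → |·| ≈ 4.3369, ∠ ≈ 76.67°
|H| = 5 · 8.499 / (4.3369) ≈ 9.7985
Gain = 20 log₁₀(9.7985) ≈ 19.82 dB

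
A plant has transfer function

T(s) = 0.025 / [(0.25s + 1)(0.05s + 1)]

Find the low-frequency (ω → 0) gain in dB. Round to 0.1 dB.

T(0) = 0.025 · 1 / 1 = 0.025
20 log₁₀(0.025) ≈ -32.04 dB

-32.0 dB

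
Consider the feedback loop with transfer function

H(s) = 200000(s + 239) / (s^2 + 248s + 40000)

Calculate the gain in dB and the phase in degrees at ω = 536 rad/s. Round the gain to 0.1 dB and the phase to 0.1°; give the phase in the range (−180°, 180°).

52.4 dB, -85.8°

At s = jω = j536:
zero (s+239): 239 + j536 → |·| = √(239²+536²) = √344417 ≈ 586.87, ∠ = arctan(536/239) ≈ 65.97°
quadratic: (j536)² + 248·j536 + 40000 = -247296 + j132928 → |·| ≈ 2.8076e+05, ∠ ≈ 151.74°
|H| = 200000 · 586.87 / 2.8076e+05 ≈ 418.06
Gain = 20 log₁₀(418.06) ≈ 52.42 dB
∠H = 65.97° − 151.74° = -85.77°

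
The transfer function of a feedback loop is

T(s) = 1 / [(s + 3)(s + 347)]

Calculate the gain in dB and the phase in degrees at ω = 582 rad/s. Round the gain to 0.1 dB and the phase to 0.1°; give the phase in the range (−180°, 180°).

At s = jω = j582:
pole (s+3): 3 + j582 → |·| = √(3²+582²) = √338733 ≈ 582.01, ∠ = arctan(582/3) ≈ 89.70°
pole (s+347): 347 + j582 → |·| = √(347²+582²) = √459133 ≈ 677.59, ∠ = arctan(582/347) ≈ 59.20°
|T| = 1 / 3.9436e+05 ≈ 2.5358e-06
Gain = 20 log₁₀(2.5358e-06) ≈ -111.92 dB
∠T = 0.00° − 148.90° = -148.90°

-111.9 dB, -148.9°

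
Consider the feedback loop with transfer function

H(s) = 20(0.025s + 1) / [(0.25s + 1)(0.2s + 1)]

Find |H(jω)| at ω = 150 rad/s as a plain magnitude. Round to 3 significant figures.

At ω = 150 rad/s:
zero (1 + j150·0.025) = 1 + j3.75 → |·| ≈ 3.881, ∠ ≈ 75.07°
pole (1 + j150·0.25) = 1 + j37.5 → |·| ≈ 37.513, ∠ ≈ 88.47°
pole (1 + j150·0.2) = 1 + j30 → |·| ≈ 30.017, ∠ ≈ 88.09°
|H| = 20 · 3.881 / (37.513 · 30.017) ≈ 0.068933

0.0689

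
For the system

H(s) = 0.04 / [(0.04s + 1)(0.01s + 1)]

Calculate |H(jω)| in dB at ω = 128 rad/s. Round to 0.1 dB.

-46.5 dB

At ω = 128 rad/s:
pole (1 + j128·0.04) = 1 + j5.12 → |·| ≈ 5.2167, ∠ ≈ 78.95°
pole (1 + j128·0.01) = 1 + j1.28 → |·| ≈ 1.6243, ∠ ≈ 52.00°
|H| = 0.04 · 1 / (5.2167 · 1.6243) ≈ 0.0047206
Gain = 20 log₁₀(0.0047206) ≈ -46.52 dB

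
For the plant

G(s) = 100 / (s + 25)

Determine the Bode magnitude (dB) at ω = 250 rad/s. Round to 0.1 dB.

-8.0 dB

At s = jω = j250:
pole (s+25): 25 + j250 → |·| = √(25²+250²) = √63125 ≈ 251.25, ∠ = arctan(250/25) ≈ 84.29°
|G| = 100 / 251.25 ≈ 0.39801
Gain = 20 log₁₀(0.39801) ≈ -8.00 dB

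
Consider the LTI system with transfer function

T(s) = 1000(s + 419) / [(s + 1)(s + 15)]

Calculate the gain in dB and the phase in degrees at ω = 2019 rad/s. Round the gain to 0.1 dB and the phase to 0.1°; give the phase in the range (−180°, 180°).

At s = jω = j2019:
zero (s+419): 419 + j2019 → |·| = √(419²+2019²) = √4251922 ≈ 2062, ∠ = arctan(2019/419) ≈ 78.28°
pole (s+1): 1 + j2019 → |·| = √(1²+2019²) = √4076362 ≈ 2019, ∠ = arctan(2019/1) ≈ 89.97°
pole (s+15): 15 + j2019 → |·| = √(15²+2019²) = √4076586 ≈ 2019.1, ∠ = arctan(2019/15) ≈ 89.57°
|T| = 1000 · 2062 / 4.0766e+06 ≈ 0.50581
Gain = 20 log₁₀(0.50581) ≈ -5.92 dB
∠T = 78.28° − 179.54° = -101.26°

-5.9 dB, -101.3°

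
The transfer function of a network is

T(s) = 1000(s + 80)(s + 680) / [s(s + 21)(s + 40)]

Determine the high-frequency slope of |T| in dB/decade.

Each pole contributes −20 dB/decade at high frequency; each zero contributes +20 dB/decade.
Net: 2 zero(s) − 3 pole(s) → -20 dB/decade.

-20 dB/decade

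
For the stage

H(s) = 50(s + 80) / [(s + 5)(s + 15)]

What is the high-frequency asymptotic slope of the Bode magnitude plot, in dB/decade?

-20 dB/decade

Each pole contributes −20 dB/decade at high frequency; each zero contributes +20 dB/decade.
Net: 1 zero(s) − 2 pole(s) → -20 dB/decade.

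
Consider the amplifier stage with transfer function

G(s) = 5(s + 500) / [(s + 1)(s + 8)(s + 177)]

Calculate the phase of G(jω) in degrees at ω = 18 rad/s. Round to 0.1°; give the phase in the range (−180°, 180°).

-156.6°

At s = jω = j18:
zero (s+500): 500 + j18 → |·| = √(500²+18²) = √250324 ≈ 500.32, ∠ = arctan(18/500) ≈ 2.06°
pole (s+1): 1 + j18 → |·| = √(1²+18²) = √325 ≈ 18.028, ∠ = arctan(18/1) ≈ 86.82°
pole (s+8): 8 + j18 → |·| = √(8²+18²) = √388 ≈ 19.698, ∠ = arctan(18/8) ≈ 66.04°
pole (s+177): 177 + j18 → |·| = √(177²+18²) = √31653 ≈ 177.91, ∠ = arctan(18/177) ≈ 5.81°
∠G = 2.06° − 158.67° = -156.61°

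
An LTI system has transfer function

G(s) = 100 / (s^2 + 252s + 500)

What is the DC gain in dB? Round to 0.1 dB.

G(0) = 100 / 500 = 0.2
20 log₁₀(0.2) ≈ -13.98 dB

-14.0 dB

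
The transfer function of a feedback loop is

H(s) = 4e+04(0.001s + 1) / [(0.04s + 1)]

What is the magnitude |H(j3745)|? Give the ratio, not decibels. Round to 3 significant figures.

1.04e+03

At ω = 3745 rad/s:
zero (1 + j3745·0.001) = 1 + j3.745 → |·| ≈ 3.8762, ∠ ≈ 75.05°
pole (1 + j3745·0.04) = 1 + j149.8 → |·| ≈ 149.8, ∠ ≈ 89.62°
|H| = 4e+04 · 3.8762 / (149.8) ≈ 1035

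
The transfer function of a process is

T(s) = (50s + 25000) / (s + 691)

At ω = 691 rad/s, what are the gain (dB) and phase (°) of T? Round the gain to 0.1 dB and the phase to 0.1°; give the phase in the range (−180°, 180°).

32.8 dB, 9.1°

Substitute s = j691:
Numerator: 50(j691) + 25000 = 25000 + j34550
Denominator: (j691) + 691 = 691 + j691
|N| = √(25000² + 34550²) ≈ 42646, ∠N ≈ 54.11°
|D| = √(691² + 691²) ≈ 977.22, ∠D ≈ 45.00°
|T| = 42646 / 977.22 ≈ 43.64
Gain = 20 log₁₀(43.64) ≈ 32.80 dB
∠T = 54.11° − 45.00° = 9.11°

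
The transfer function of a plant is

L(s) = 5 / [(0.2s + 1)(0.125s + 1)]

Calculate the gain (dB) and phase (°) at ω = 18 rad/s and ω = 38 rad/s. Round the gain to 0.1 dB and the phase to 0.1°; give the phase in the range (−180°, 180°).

ω = 18: -5.3 dB, -140.5°; ω = 38: -17.4 dB, -160.6°

At ω = 18 rad/s:
pole (1 + j18·0.2) = 1 + j3.6 → |·| ≈ 3.7363, ∠ ≈ 74.48°
pole (1 + j18·0.125) = 1 + j2.25 → |·| ≈ 2.4622, ∠ ≈ 66.04°
|L| = 5 · 1 / (3.7363 · 2.4622) ≈ 0.54351
Gain = 20 log₁₀(0.54351) ≈ -5.30 dB
∠L = (0°) − (74.48° + 66.04°) = -140.52°

At ω = 38 rad/s:
pole (1 + j38·0.2) = 1 + j7.6 → |·| ≈ 7.6655, ∠ ≈ 82.50°
pole (1 + j38·0.125) = 1 + j4.75 → |·| ≈ 4.8541, ∠ ≈ 78.11°
|L| = 5 · 1 / (7.6655 · 4.8541) ≈ 0.13438
Gain = 20 log₁₀(0.13438) ≈ -17.43 dB
∠L = (0°) − (82.50° + 78.11°) = -160.61°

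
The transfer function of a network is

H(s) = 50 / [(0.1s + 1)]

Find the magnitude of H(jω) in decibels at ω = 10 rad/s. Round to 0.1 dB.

At ω = 10 rad/s:
pole (1 + j10·0.1) = 1 + j1 → |·| ≈ 1.4142, ∠ ≈ 45.00°
|H| = 50 · 1 / (1.4142) ≈ 35.356
Gain = 20 log₁₀(35.356) ≈ 30.97 dB

31.0 dB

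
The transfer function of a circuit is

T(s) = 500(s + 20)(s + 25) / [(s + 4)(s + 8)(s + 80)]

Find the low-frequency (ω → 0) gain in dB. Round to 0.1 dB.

T(0) = 500·20·25 / (4·8·80) ≈ 97.656
20 log₁₀(97.656) ≈ 39.79 dB

39.8 dB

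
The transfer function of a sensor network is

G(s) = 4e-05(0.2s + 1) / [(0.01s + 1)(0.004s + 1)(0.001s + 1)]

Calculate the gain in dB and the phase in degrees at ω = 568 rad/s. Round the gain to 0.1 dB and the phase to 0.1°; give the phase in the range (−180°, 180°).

At ω = 568 rad/s:
zero (1 + j568·0.2) = 1 + j113.6 → |·| ≈ 113.6, ∠ ≈ 89.50°
pole (1 + j568·0.01) = 1 + j5.68 → |·| ≈ 5.7674, ∠ ≈ 80.02°
pole (1 + j568·0.004) = 1 + j2.272 → |·| ≈ 2.4823, ∠ ≈ 66.24°
pole (1 + j568·0.001) = 1 + j0.568 → |·| ≈ 1.1501, ∠ ≈ 29.60°
|G| = 4e-05 · 113.6 / (5.7674 · 2.4823 · 1.1501) ≈ 0.00027597
Gain = 20 log₁₀(0.00027597) ≈ -71.18 dB
∠G = (89.50°) − (80.02° + 66.24° + 29.60°) = -86.36°

-71.2 dB, -86.4°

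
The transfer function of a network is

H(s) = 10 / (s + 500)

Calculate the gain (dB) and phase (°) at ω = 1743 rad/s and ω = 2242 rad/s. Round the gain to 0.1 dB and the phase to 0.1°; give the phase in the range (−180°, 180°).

At s = jω = j1743:
pole (s+500): 500 + j1743 → |·| = √(500²+1743²) = √3288049 ≈ 1813.3, ∠ = arctan(1743/500) ≈ 73.99°
|H| = 10 / 1813.3 ≈ 0.0055148
Gain = 20 log₁₀(0.0055148) ≈ -45.17 dB
∠H = 0.00° − 73.99° = -73.99°

At s = jω = j2242:
pole (s+500): 500 + j2242 → |·| = √(500²+2242²) = √5276564 ≈ 2297.1, ∠ = arctan(2242/500) ≈ 77.43°
|H| = 10 / 2297.1 ≈ 0.0043533
Gain = 20 log₁₀(0.0043533) ≈ -47.22 dB
∠H = 0.00° − 77.43° = -77.43°

ω = 1743: -45.2 dB, -74.0°; ω = 2242: -47.2 dB, -77.4°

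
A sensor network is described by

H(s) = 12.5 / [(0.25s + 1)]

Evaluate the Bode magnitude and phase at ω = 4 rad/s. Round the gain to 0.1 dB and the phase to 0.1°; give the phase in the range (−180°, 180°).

18.9 dB, -45.0°

At ω = 4 rad/s:
pole (1 + j4·0.25) = 1 + j1 → |·| ≈ 1.4142, ∠ ≈ 45.00°
|H| = 12.5 · 1 / (1.4142) ≈ 8.8389
Gain = 20 log₁₀(8.8389) ≈ 18.93 dB
∠H = (0°) − (45.00°) = -45.00°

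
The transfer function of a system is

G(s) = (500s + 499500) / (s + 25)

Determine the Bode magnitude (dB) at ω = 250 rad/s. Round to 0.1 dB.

Substitute s = j250:
Numerator: 500(j250) + 499500 = 499500 + j125000
Denominator: (j250) + 25 = 25 + j250
|N| = √(499500² + 125000²) ≈ 5.149e+05, ∠N ≈ 14.05°
|D| = √(25² + 250²) ≈ 251.25, ∠D ≈ 84.29°
|G| = 5.149e+05 / 251.25 ≈ 2049.4
Gain = 20 log₁₀(2049.4) ≈ 66.23 dB

66.2 dB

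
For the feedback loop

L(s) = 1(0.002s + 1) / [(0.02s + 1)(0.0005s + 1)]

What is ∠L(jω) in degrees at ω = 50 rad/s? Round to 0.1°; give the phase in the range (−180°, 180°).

-40.7°

At ω = 50 rad/s:
zero (1 + j50·0.002) = 1 + j0.1 → |·| ≈ 1.005, ∠ ≈ 5.71°
pole (1 + j50·0.02) = 1 + j1 → |·| ≈ 1.4142, ∠ ≈ 45.00°
pole (1 + j50·0.0005) = 1 + j0.025 → |·| ≈ 1.0003, ∠ ≈ 1.43°
∠L = (5.71°) − (45.00° + 1.43°) = -40.72°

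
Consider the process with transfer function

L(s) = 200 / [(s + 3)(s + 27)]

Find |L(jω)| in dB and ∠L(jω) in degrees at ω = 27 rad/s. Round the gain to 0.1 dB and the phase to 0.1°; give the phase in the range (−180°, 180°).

At s = jω = j27:
pole (s+3): 3 + j27 → |·| = √(3²+27²) = √738 ≈ 27.166, ∠ = arctan(27/3) ≈ 83.66°
pole (s+27): 27 + j27 → |·| = √(27²+27²) = √1458 ≈ 38.184, ∠ = arctan(27/27) ≈ 45.00°
|L| = 200 / 1037.3 ≈ 0.19281
Gain = 20 log₁₀(0.19281) ≈ -14.30 dB
∠L = 0.00° − 128.66° = -128.66°

-14.3 dB, -128.7°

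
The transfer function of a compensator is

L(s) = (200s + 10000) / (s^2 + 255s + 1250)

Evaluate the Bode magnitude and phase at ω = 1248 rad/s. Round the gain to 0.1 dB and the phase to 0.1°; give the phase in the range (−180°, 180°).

Substitute s = j1248:
Numerator: 200(j1248) + 10000 = 10000 + j249600
Denominator: (j1248)^2 + 255(j1248) + 1250 = -1556254 + j318240
|N| = √(10000² + 249600²) ≈ 2.498e+05, ∠N ≈ 87.71°
|D| = √(1556254² + 318240²) ≈ 1.5885e+06, ∠D ≈ 168.44°
|L| = 2.498e+05 / 1.5885e+06 ≈ 0.15726
Gain = 20 log₁₀(0.15726) ≈ -16.07 dB
∠L = 87.71° − 168.44° = -80.73°

-16.1 dB, -80.7°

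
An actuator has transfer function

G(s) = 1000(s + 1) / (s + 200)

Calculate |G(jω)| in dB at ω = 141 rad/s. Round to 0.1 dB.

At s = jω = j141:
zero (s+1): 1 + j141 → |·| = √(1²+141²) = √19882 ≈ 141, ∠ = arctan(141/1) ≈ 89.59°
pole (s+200): 200 + j141 → |·| = √(200²+141²) = √59881 ≈ 244.71, ∠ = arctan(141/200) ≈ 35.18°
|G| = 1000 · 141 / 244.71 ≈ 576.19
Gain = 20 log₁₀(576.19) ≈ 55.21 dB

55.2 dB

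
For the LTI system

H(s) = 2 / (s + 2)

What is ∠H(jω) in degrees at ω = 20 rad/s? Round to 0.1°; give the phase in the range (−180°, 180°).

Substitute s = j20:
Numerator: 2 = 2 + j0
Denominator: (j20) + 2 = 2 + j20
|N| = √(2² + 0²) ≈ 2, ∠N ≈ 0.00°
|D| = √(2² + 20²) ≈ 20.1, ∠D ≈ 84.29°
∠H = 0.00° − 84.29° = -84.29°

-84.3°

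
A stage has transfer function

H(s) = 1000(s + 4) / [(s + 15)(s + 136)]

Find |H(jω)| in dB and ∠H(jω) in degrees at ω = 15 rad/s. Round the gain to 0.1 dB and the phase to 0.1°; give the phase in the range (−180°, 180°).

14.6 dB, 23.8°

At s = jω = j15:
zero (s+4): 4 + j15 → |·| = √(4²+15²) = √241 ≈ 15.524, ∠ = arctan(15/4) ≈ 75.07°
pole (s+15): 15 + j15 → |·| = √(15²+15²) = √450 ≈ 21.213, ∠ = arctan(15/15) ≈ 45.00°
pole (s+136): 136 + j15 → |·| = √(136²+15²) = √18721 ≈ 136.82, ∠ = arctan(15/136) ≈ 6.29°
|H| = 1000 · 15.524 / 2902.4 ≈ 5.3487
Gain = 20 log₁₀(5.3487) ≈ 14.56 dB
∠H = 75.07° − 51.29° = 23.78°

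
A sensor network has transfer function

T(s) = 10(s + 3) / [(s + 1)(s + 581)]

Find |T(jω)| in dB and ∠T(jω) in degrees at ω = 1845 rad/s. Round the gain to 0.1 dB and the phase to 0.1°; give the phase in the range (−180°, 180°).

At s = jω = j1845:
zero (s+3): 3 + j1845 → |·| = √(3²+1845²) = √3404034 ≈ 1845, ∠ = arctan(1845/3) ≈ 89.91°
pole (s+1): 1 + j1845 → |·| = √(1²+1845²) = √3404026 ≈ 1845, ∠ = arctan(1845/1) ≈ 89.97°
pole (s+581): 581 + j1845 → |·| = √(581²+1845²) = √3741586 ≈ 1934.3, ∠ = arctan(1845/581) ≈ 72.52°
|T| = 10 · 1845 / 3.5688e+06 ≈ 0.0051698
Gain = 20 log₁₀(0.0051698) ≈ -45.73 dB
∠T = 89.91° − 162.49° = -72.58°

-45.7 dB, -72.6°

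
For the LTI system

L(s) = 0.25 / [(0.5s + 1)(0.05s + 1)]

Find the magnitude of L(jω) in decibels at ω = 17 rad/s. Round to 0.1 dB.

At ω = 17 rad/s:
pole (1 + j17·0.5) = 1 + j8.5 → |·| ≈ 8.5586, ∠ ≈ 83.29°
pole (1 + j17·0.05) = 1 + j0.85 → |·| ≈ 1.3124, ∠ ≈ 40.36°
|L| = 0.25 · 1 / (8.5586 · 1.3124) ≈ 0.022257
Gain = 20 log₁₀(0.022257) ≈ -33.05 dB

-33.1 dB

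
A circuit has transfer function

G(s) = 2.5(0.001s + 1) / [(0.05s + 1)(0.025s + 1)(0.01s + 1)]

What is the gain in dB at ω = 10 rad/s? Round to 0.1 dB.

6.7 dB

At ω = 10 rad/s:
zero (1 + j10·0.001) = 1 + j0.01 → |·| ≈ 1, ∠ ≈ 0.57°
pole (1 + j10·0.05) = 1 + j0.5 → |·| ≈ 1.118, ∠ ≈ 26.57°
pole (1 + j10·0.025) = 1 + j0.25 → |·| ≈ 1.0308, ∠ ≈ 14.04°
pole (1 + j10·0.01) = 1 + j0.1 → |·| ≈ 1.005, ∠ ≈ 5.71°
|G| = 2.5 · 1 / (1.118 · 1.0308 · 1.005) ≈ 2.1585
Gain = 20 log₁₀(2.1585) ≈ 6.68 dB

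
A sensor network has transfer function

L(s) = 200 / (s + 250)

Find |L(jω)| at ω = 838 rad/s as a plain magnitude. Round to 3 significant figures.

0.229

Substitute s = j838:
Numerator: 200 = 200 + j0
Denominator: (j838) + 250 = 250 + j838
|N| = √(200² + 0²) ≈ 200, ∠N ≈ 0.00°
|D| = √(250² + 838²) ≈ 874.5, ∠D ≈ 73.39°
|L| = 200 / 874.5 ≈ 0.2287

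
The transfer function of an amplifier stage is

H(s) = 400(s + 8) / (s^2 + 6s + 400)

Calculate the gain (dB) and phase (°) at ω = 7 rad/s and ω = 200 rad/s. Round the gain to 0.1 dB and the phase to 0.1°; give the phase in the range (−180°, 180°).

At s = jω = j7:
zero (s+8): 8 + j7 → |·| = √(8²+7²) = √113 ≈ 10.63, ∠ = arctan(7/8) ≈ 41.19°
quadratic: (j7)² + 6·j7 + 400 = 351 + j42 → |·| ≈ 353.5, ∠ ≈ 6.82°
|H| = 400 · 10.63 / 353.5 ≈ 12.028
Gain = 20 log₁₀(12.028) ≈ 21.60 dB
∠H = 41.19° − 6.82° = 34.37°

At s = jω = j200:
zero (s+8): 8 + j200 → |·| = √(8²+200²) = √40064 ≈ 200.16, ∠ = arctan(200/8) ≈ 87.71°
quadratic: (j200)² + 6·j200 + 400 = -39600 + j1200 → |·| ≈ 39618, ∠ ≈ 178.26°
|H| = 400 · 200.16 / 39618 ≈ 2.0209
Gain = 20 log₁₀(2.0209) ≈ 6.11 dB
∠H = 87.71° − 178.26° = -90.55°

ω = 7: 21.6 dB, 34.4°; ω = 200: 6.1 dB, -90.6°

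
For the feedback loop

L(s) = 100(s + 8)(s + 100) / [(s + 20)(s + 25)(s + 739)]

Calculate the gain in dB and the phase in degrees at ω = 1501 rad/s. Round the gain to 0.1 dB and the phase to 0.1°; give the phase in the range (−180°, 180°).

-24.5 dB, -66.2°

At s = jω = j1501:
zero (s+8): 8 + j1501 → |·| = √(8²+1501²) = √2253065 ≈ 1501, ∠ = arctan(1501/8) ≈ 89.69°
zero (s+100): 100 + j1501 → |·| = √(100²+1501²) = √2263001 ≈ 1504.3, ∠ = arctan(1501/100) ≈ 86.19°
pole (s+20): 20 + j1501 → |·| = √(20²+1501²) = √2253401 ≈ 1501.1, ∠ = arctan(1501/20) ≈ 89.24°
pole (s+25): 25 + j1501 → |·| = √(25²+1501²) = √2253626 ≈ 1501.2, ∠ = arctan(1501/25) ≈ 89.05°
pole (s+739): 739 + j1501 → |·| = √(739²+1501²) = √2799122 ≈ 1673.1, ∠ = arctan(1501/739) ≈ 63.79°
|L| = 100 · 2.258e+06 / 3.7702e+09 ≈ 0.059891
Gain = 20 log₁₀(0.059891) ≈ -24.45 dB
∠L = 175.88° − 242.08° = -66.20°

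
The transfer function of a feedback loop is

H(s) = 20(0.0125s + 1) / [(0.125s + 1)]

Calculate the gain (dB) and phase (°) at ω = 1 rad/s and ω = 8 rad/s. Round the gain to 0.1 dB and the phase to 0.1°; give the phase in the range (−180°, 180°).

ω = 1: 26.0 dB, -6.4°; ω = 8: 23.1 dB, -39.3°

At ω = 1 rad/s:
zero (1 + j1·0.0125) = 1 + j0.0125 → |·| ≈ 1.0001, ∠ ≈ 0.72°
pole (1 + j1·0.125) = 1 + j0.125 → |·| ≈ 1.0078, ∠ ≈ 7.13°
|H| = 20 · 1.0001 / (1.0078) ≈ 19.847
Gain = 20 log₁₀(19.847) ≈ 25.95 dB
∠H = (0.72°) − (7.13°) = -6.41°

At ω = 8 rad/s:
zero (1 + j8·0.0125) = 1 + j0.1 → |·| ≈ 1.005, ∠ ≈ 5.71°
pole (1 + j8·0.125) = 1 + j1 → |·| ≈ 1.4142, ∠ ≈ 45.00°
|H| = 20 · 1.005 / (1.4142) ≈ 14.213
Gain = 20 log₁₀(14.213) ≈ 23.05 dB
∠H = (5.71°) − (45.00°) = -39.29°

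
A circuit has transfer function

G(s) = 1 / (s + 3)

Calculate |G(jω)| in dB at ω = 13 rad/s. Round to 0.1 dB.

-22.5 dB

Substitute s = j13:
Numerator: 1 = 1 + j0
Denominator: (j13) + 3 = 3 + j13
|N| = √(1² + 0²) ≈ 1, ∠N ≈ 0.00°
|D| = √(3² + 13²) ≈ 13.342, ∠D ≈ 77.01°
|G| = 1 / 13.342 ≈ 0.074951
Gain = 20 log₁₀(0.074951) ≈ -22.50 dB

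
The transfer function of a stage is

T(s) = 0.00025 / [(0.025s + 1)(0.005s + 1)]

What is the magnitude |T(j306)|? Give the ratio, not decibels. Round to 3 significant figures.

At ω = 306 rad/s:
pole (1 + j306·0.025) = 1 + j7.65 → |·| ≈ 7.7151, ∠ ≈ 82.55°
pole (1 + j306·0.005) = 1 + j1.53 → |·| ≈ 1.8278, ∠ ≈ 56.83°
|T| = 0.00025 · 1 / (7.7151 · 1.8278) ≈ 1.7728e-05

1.77e-05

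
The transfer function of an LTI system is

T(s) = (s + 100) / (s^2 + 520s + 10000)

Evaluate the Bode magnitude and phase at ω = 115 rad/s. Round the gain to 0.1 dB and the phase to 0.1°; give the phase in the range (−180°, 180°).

-51.9 dB, -44.1°

Substitute s = j115:
Numerator: (j115) + 100 = 100 + j115
Denominator: (j115)^2 + 520(j115) + 10000 = -3225 + j59800
|N| = √(100² + 115²) ≈ 152.4, ∠N ≈ 48.99°
|D| = √(3225² + 59800²) ≈ 59887, ∠D ≈ 93.09°
|T| = 152.4 / 59887 ≈ 0.0025448
Gain = 20 log₁₀(0.0025448) ≈ -51.89 dB
∠T = 48.99° − 93.09° = -44.10°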